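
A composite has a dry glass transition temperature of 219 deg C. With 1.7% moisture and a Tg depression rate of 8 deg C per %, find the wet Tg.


Tg_wet = Tg_dry - k*moisture = 219 - 8*1.7 = 205.4 deg C

205.4 deg C


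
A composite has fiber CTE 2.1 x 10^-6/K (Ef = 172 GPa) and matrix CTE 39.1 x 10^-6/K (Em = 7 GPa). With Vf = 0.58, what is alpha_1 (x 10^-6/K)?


E1 = Ef*Vf + Em*(1-Vf) = 102.7
alpha_1 = (alpha_f*Ef*Vf + alpha_m*Em*(1-Vf))/E1 = 3.16 x 10^-6/K

3.16 x 10^-6/K


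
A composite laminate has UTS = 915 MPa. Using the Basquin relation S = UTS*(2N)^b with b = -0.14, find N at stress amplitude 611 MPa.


N = 0.5 * (S/UTS)^(1/b) = 0.5 * (611/915)^(1/-0.14) = 8.9471 cycles

8.9471 cycles


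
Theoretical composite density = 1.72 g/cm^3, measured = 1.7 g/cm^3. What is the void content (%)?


Void% = (rho_theo - rho_actual)/rho_theo * 100 = (1.72 - 1.7)/1.72 * 100 = 1.16%

1.16%


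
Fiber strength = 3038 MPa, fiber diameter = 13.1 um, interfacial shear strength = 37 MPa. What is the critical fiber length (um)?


Lc = sigma_f * d / (2 * tau_i) = 3038 * 13.1 / (2 * 37) = 537.8 um

537.8 um


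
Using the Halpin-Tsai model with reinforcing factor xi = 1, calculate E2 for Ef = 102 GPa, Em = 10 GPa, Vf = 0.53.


eta = (Ef/Em - 1)/(Ef/Em + xi) = (10.2 - 1)/(10.2 + 1) = 0.8214
E2 = Em*(1+xi*eta*Vf)/(1-eta*Vf) = 25.42 GPa

25.42 GPa


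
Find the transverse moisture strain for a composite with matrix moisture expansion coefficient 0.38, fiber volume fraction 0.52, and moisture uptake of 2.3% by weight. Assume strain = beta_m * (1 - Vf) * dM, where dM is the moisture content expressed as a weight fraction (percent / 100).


dM = 2.3/100 = 0.023
strain = beta_m * (1-Vf) * dM = 0.38 * 0.48 * 0.023 = 0.0041952

0.0041952


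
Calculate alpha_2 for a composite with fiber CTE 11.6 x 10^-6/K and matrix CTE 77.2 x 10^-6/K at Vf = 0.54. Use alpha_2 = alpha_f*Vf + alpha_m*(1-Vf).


alpha_2 = alpha_f*Vf + alpha_m*(1-Vf) = 11.6*0.54 + 77.2*0.46 = 41.8 x 10^-6/K

41.8 x 10^-6/K


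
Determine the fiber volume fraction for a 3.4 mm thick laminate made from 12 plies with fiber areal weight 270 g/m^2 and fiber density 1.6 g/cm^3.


Vf = n * FAW / (rho_f * h * 1000) = 12 * 270 / (1.6 * 3.4 * 1000) = 0.5956

0.5956


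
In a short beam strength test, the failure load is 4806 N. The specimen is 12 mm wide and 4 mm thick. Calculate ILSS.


ILSS = 3F/(4bh) = 3*4806/(4*12*4) = 75.09 MPa

75.09 MPa


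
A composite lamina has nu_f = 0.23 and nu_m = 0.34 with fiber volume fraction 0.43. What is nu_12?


nu_12 = nu_f*Vf + nu_m*(1-Vf) = 0.23*0.43 + 0.34*0.57 = 0.2927

0.2927


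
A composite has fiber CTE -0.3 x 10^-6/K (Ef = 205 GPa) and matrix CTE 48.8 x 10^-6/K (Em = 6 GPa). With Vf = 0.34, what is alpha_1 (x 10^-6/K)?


E1 = Ef*Vf + Em*(1-Vf) = 73.66
alpha_1 = (alpha_f*Ef*Vf + alpha_m*Em*(1-Vf))/E1 = 2.34 x 10^-6/K

2.34 x 10^-6/K


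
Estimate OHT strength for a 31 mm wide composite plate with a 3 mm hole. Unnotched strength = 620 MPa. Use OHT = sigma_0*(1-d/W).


OHT = sigma_0*(1-d/W) = 620*(1-3/31) = 560.0 MPa

560.0 MPa


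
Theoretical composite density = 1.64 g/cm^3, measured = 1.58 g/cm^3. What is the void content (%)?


Void% = (rho_theo - rho_actual)/rho_theo * 100 = (1.64 - 1.58)/1.64 * 100 = 3.66%

3.66%


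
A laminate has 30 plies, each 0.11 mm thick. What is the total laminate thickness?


h = n * t_ply = 30 * 0.11 = 3.3 mm

3.3 mm


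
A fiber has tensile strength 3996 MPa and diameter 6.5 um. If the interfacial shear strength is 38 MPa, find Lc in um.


Lc = sigma_f * d / (2 * tau_i) = 3996 * 6.5 / (2 * 38) = 341.8 um

341.8 um


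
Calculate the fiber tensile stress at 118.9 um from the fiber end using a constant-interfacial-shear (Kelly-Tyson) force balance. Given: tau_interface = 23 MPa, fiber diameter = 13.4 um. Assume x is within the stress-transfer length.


Force balance: sigma_f * (pi*d^2/4) = tau * (pi*d) * x  ->  sigma_f = 4 * tau * x / d
sigma_f = 4 * 23 * 118.9 / 13.4 = 816.3 MPa

816.3 MPa


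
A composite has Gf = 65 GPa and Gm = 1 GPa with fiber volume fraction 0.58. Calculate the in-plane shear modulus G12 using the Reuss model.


1/G12 = Vf/Gf + (1-Vf)/Gm = 0.58/65 + 0.42/1
G12 = 2.33 GPa

2.33 GPa


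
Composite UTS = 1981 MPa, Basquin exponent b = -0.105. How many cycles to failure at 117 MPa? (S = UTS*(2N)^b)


N = 0.5 * (S/UTS)^(1/b) = 0.5 * (117/1981)^(1/-0.105) = 2.5169e+11 cycles

2.5169e+11 cycles


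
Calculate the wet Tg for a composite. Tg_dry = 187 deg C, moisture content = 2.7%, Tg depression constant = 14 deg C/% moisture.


Tg_wet = Tg_dry - k*moisture = 187 - 14*2.7 = 149.2 deg C

149.2 deg C


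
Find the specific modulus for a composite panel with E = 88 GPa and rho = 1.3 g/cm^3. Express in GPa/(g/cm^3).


Specific stiffness = E/rho = 88/1.3 = 67.7 GPa/(g/cm^3)

67.7 GPa/(g/cm^3)


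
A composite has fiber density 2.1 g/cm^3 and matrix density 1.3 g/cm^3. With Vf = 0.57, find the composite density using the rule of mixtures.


rho_c = rho_f*Vf + rho_m*(1-Vf) = 2.1*0.57 + 1.3*0.43 = 1.756 g/cm^3

1.756 g/cm^3


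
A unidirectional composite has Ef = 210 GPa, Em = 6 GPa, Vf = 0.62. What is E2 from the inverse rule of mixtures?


1/E2 = Vf/Ef + (1-Vf)/Em = 0.62/210 + 0.38/6
E2 = 15.09 GPa

15.09 GPa


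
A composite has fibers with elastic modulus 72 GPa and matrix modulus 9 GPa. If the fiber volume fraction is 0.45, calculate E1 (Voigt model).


E1 = Ef*Vf + Em*(1-Vf) = 72*0.45 + 9*0.55 = 37.35 GPa

37.35 GPa


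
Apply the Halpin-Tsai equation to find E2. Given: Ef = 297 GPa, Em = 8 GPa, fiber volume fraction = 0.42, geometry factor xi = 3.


eta = (Ef/Em - 1)/(Ef/Em + xi) = (37.125 - 1)/(37.125 + 3) = 0.9003
E2 = Em*(1+xi*eta*Vf)/(1-eta*Vf) = 27.46 GPa

27.46 GPa


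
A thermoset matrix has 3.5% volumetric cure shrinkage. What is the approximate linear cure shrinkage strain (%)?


Linear shrinkage ≈ vol_shrink/3 = 3.5/3 = 1.167%

1.167%


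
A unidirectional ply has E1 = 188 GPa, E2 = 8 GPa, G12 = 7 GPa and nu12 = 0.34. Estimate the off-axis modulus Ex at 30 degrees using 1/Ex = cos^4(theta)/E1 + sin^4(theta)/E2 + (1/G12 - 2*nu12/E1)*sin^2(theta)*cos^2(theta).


cos^4(30) = 0.5625, sin^4(30) = 0.0625, sin^2(30)*cos^2(30) = 0.1875
1/G12 - 2*nu12/E1 = 1/7 - 2*0.34/188 = 0.13924 GPa^-1
1/Ex = 0.5625/188 + 0.0625/8 + 0.13924*0.1875 = 0.036912 GPa^-1
Ex = 27.09 GPa

27.09 GPa


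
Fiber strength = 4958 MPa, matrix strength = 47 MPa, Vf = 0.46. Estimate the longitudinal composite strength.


sigma_1 = sigma_f*Vf + sigma_m*(1-Vf) = 4958*0.46 + 47*0.54 = 2306.1 MPa

2306.1 MPa


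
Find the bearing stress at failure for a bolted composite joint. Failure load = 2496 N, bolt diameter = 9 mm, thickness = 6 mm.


sigma_br = F/(d*h) = 2496/(9*6) = 46.2 MPa

46.2 MPa


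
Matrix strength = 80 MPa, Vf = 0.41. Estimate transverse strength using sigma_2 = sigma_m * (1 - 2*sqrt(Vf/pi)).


factor = 1 - 2*sqrt(0.41/pi) = 0.2775
sigma_2 = 80 * 0.2775 = 22.2 MPa

22.2 MPa


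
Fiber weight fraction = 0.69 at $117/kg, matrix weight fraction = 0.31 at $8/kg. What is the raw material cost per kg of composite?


Cost = cost_f*Wf + cost_m*Wm = 117*0.69 + 8*0.31 = $83.21/kg

$83.21/kg


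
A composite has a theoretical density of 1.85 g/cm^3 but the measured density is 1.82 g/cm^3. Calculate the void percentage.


Void% = (rho_theo - rho_actual)/rho_theo * 100 = (1.85 - 1.82)/1.85 * 100 = 1.62%

1.62%


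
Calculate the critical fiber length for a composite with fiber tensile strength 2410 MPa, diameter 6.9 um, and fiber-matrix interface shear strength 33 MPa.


Lc = sigma_f * d / (2 * tau_i) = 2410 * 6.9 / (2 * 33) = 252.0 um

252.0 um


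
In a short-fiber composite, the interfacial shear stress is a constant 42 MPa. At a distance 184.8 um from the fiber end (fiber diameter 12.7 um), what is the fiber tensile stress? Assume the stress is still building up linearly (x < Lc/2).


Force balance: sigma_f * (pi*d^2/4) = tau * (pi*d) * x  ->  sigma_f = 4 * tau * x / d
sigma_f = 4 * 42 * 184.8 / 12.7 = 2444.6 MPa

2444.6 MPa


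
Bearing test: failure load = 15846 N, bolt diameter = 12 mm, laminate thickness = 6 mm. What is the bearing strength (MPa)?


sigma_br = F/(d*h) = 15846/(12*6) = 220.1 MPa

220.1 MPa


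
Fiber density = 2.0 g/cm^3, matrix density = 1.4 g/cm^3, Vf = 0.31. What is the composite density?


rho_c = rho_f*Vf + rho_m*(1-Vf) = 2.0*0.31 + 1.4*0.69 = 1.586 g/cm^3

1.586 g/cm^3


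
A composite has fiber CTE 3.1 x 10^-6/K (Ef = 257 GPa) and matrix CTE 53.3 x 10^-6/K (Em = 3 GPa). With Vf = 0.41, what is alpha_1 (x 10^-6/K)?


E1 = Ef*Vf + Em*(1-Vf) = 107.14
alpha_1 = (alpha_f*Ef*Vf + alpha_m*Em*(1-Vf))/E1 = 3.93 x 10^-6/K

3.93 x 10^-6/K


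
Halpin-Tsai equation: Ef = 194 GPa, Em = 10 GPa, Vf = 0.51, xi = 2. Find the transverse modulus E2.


eta = (Ef/Em - 1)/(Ef/Em + xi) = (19.4 - 1)/(19.4 + 2) = 0.8598
E2 = Em*(1+xi*eta*Vf)/(1-eta*Vf) = 33.43 GPa

33.43 GPa


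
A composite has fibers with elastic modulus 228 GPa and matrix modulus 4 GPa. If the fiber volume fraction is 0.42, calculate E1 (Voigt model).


E1 = Ef*Vf + Em*(1-Vf) = 228*0.42 + 4*0.58 = 98.08 GPa

98.08 GPa


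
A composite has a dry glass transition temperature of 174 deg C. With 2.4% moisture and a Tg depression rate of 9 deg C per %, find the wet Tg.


Tg_wet = Tg_dry - k*moisture = 174 - 9*2.4 = 152.4 deg C

152.4 deg C


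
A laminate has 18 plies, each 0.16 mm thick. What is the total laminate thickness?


h = n * t_ply = 18 * 0.16 = 2.88 mm

2.88 mm


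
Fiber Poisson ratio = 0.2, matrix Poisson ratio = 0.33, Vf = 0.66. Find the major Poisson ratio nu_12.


nu_12 = nu_f*Vf + nu_m*(1-Vf) = 0.2*0.66 + 0.33*0.34 = 0.2442

0.2442


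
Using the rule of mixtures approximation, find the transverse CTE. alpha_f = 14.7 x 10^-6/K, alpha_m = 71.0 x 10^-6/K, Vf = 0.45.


alpha_2 = alpha_f*Vf + alpha_m*(1-Vf) = 14.7*0.45 + 71.0*0.55 = 45.7 x 10^-6/K

45.7 x 10^-6/K


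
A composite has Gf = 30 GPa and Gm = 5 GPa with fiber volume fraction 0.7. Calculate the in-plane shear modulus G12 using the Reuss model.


1/G12 = Vf/Gf + (1-Vf)/Gm = 0.7/30 + 0.3/5
G12 = 12.0 GPa

12.0 GPa


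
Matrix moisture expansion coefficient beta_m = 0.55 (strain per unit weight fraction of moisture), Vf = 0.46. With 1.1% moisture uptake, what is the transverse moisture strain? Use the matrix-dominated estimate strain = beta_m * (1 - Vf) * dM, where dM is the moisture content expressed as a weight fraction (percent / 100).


dM = 1.1/100 = 0.011
strain = beta_m * (1-Vf) * dM = 0.55 * 0.54 * 0.011 = 0.003267

0.003267


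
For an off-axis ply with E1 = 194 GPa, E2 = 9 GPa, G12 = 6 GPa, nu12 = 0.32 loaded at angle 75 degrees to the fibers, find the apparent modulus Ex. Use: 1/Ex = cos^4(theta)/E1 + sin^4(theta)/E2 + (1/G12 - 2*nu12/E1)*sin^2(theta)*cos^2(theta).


cos^4(75) = 0.004487, sin^4(75) = 0.870513, sin^2(75)*cos^2(75) = 0.0625
1/G12 - 2*nu12/E1 = 1/6 - 2*0.32/194 = 0.163368 GPa^-1
1/Ex = 0.004487/194 + 0.870513/9 + 0.163368*0.0625 = 0.1069572 GPa^-1
Ex = 9.35 GPa

9.35 GPa


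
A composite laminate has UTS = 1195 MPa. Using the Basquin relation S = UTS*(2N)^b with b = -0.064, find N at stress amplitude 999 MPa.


N = 0.5 * (S/UTS)^(1/b) = 0.5 * (999/1195)^(1/-0.064) = 8.2155 cycles

8.2155 cycles


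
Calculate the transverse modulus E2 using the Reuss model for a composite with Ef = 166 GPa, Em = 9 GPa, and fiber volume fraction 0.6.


1/E2 = Vf/Ef + (1-Vf)/Em = 0.6/166 + 0.4/9
E2 = 20.81 GPa

20.81 GPa


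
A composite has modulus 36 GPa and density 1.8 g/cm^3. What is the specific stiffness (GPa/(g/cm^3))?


Specific stiffness = E/rho = 36/1.8 = 20.0 GPa/(g/cm^3)

20.0 GPa/(g/cm^3)


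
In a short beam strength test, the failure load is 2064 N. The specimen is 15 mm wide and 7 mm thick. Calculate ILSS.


ILSS = 3F/(4bh) = 3*2064/(4*15*7) = 14.74 MPa

14.74 MPa


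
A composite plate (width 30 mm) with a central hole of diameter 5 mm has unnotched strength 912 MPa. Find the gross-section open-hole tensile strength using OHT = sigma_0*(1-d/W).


OHT = sigma_0*(1-d/W) = 912*(1-5/30) = 760.0 MPa

760.0 MPa


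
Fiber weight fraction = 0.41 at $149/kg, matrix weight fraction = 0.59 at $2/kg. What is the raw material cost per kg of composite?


Cost = cost_f*Wf + cost_m*Wm = 149*0.41 + 2*0.59 = $62.27/kg

$62.27/kg


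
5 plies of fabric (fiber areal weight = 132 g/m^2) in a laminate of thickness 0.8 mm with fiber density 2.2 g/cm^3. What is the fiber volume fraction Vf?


Vf = n * FAW / (rho_f * h * 1000) = 5 * 132 / (2.2 * 0.8 * 1000) = 0.375

0.375


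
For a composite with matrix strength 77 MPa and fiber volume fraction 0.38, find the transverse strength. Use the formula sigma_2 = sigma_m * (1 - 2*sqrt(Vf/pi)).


factor = 1 - 2*sqrt(0.38/pi) = 0.3044
sigma_2 = 77 * 0.3044 = 23.44 MPa

23.44 MPa


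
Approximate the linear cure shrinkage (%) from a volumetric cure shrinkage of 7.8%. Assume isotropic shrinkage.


Linear shrinkage ≈ vol_shrink/3 = 7.8/3 = 2.6%

2.6%


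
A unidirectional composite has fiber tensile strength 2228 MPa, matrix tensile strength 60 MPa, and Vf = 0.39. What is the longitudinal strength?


sigma_1 = sigma_f*Vf + sigma_m*(1-Vf) = 2228*0.39 + 60*0.61 = 905.5 MPa

905.5 MPa


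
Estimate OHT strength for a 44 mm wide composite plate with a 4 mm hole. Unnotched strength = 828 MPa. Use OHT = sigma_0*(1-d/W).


OHT = sigma_0*(1-d/W) = 828*(1-4/44) = 752.7 MPa

752.7 MPa


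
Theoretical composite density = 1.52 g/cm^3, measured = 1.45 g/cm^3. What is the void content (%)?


Void% = (rho_theo - rho_actual)/rho_theo * 100 = (1.52 - 1.45)/1.52 * 100 = 4.61%

4.61%


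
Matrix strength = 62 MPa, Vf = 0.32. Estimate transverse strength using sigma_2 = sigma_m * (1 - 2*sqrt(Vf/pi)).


factor = 1 - 2*sqrt(0.32/pi) = 0.3617
sigma_2 = 62 * 0.3617 = 22.42 MPa

22.42 MPa


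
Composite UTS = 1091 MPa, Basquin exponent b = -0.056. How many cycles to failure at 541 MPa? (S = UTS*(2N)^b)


N = 0.5 * (S/UTS)^(1/b) = 0.5 * (541/1091)^(1/-0.056) = 137640.5917 cycles

137640.5917 cycles


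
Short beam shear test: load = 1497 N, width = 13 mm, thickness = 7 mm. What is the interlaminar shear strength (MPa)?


ILSS = 3F/(4bh) = 3*1497/(4*13*7) = 12.34 MPa

12.34 MPa


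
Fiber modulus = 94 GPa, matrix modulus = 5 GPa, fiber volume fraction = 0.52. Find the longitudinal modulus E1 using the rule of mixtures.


E1 = Ef*Vf + Em*(1-Vf) = 94*0.52 + 5*0.48 = 51.28 GPa

51.28 GPa


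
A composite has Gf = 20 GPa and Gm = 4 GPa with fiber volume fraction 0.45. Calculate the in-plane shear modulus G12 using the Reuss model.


1/G12 = Vf/Gf + (1-Vf)/Gm = 0.45/20 + 0.55/4
G12 = 6.25 GPa

6.25 GPa


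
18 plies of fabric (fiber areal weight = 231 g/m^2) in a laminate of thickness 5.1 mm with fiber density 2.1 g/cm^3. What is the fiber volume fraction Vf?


Vf = n * FAW / (rho_f * h * 1000) = 18 * 231 / (2.1 * 5.1 * 1000) = 0.3882

0.3882


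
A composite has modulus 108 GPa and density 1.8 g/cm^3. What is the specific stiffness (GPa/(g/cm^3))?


Specific stiffness = E/rho = 108/1.8 = 60.0 GPa/(g/cm^3)

60.0 GPa/(g/cm^3)


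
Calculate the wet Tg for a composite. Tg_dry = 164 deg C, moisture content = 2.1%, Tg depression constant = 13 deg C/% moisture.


Tg_wet = Tg_dry - k*moisture = 164 - 13*2.1 = 136.7 deg C

136.7 deg C


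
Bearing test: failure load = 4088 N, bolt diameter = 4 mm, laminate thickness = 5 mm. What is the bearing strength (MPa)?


sigma_br = F/(d*h) = 4088/(4*5) = 204.4 MPa

204.4 MPa


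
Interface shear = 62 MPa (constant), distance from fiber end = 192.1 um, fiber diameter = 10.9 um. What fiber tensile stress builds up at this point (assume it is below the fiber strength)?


Force balance: sigma_f * (pi*d^2/4) = tau * (pi*d) * x  ->  sigma_f = 4 * tau * x / d
sigma_f = 4 * 62 * 192.1 / 10.9 = 4370.7 MPa

4370.7 MPa


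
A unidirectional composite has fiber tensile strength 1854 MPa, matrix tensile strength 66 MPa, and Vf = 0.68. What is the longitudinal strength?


sigma_1 = sigma_f*Vf + sigma_m*(1-Vf) = 1854*0.68 + 66*0.32 = 1281.8 MPa

1281.8 MPa


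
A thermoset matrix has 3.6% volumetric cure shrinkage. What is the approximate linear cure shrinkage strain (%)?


Linear shrinkage ≈ vol_shrink/3 = 3.6/3 = 1.2%

1.2%


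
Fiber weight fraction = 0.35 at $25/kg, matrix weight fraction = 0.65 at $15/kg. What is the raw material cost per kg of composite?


Cost = cost_f*Wf + cost_m*Wm = 25*0.35 + 15*0.65 = $18.5/kg

$18.5/kg


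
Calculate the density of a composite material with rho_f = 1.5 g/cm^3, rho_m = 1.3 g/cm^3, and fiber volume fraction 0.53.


rho_c = rho_f*Vf + rho_m*(1-Vf) = 1.5*0.53 + 1.3*0.47 = 1.406 g/cm^3

1.406 g/cm^3


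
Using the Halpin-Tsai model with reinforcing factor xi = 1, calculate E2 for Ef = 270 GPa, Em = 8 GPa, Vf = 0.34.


eta = (Ef/Em - 1)/(Ef/Em + xi) = (33.75 - 1)/(33.75 + 1) = 0.9424
E2 = Em*(1+xi*eta*Vf)/(1-eta*Vf) = 15.54 GPa

15.54 GPa


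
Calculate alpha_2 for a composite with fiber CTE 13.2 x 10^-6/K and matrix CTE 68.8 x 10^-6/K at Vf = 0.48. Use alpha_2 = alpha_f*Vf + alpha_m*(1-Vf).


alpha_2 = alpha_f*Vf + alpha_m*(1-Vf) = 13.2*0.48 + 68.8*0.52 = 42.1 x 10^-6/K

42.1 x 10^-6/K


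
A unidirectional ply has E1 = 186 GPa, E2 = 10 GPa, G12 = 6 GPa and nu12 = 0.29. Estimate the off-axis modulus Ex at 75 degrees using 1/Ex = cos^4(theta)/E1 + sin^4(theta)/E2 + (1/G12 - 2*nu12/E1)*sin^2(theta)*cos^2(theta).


cos^4(75) = 0.004487, sin^4(75) = 0.870513, sin^2(75)*cos^2(75) = 0.0625
1/G12 - 2*nu12/E1 = 1/6 - 2*0.29/186 = 0.163548 GPa^-1
1/Ex = 0.004487/186 + 0.870513/10 + 0.163548*0.0625 = 0.0972972 GPa^-1
Ex = 10.28 GPa

10.28 GPa


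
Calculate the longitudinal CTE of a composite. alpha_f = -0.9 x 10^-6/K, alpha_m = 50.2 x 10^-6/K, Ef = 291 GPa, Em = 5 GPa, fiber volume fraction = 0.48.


E1 = Ef*Vf + Em*(1-Vf) = 142.28
alpha_1 = (alpha_f*Ef*Vf + alpha_m*Em*(1-Vf))/E1 = 0.03 x 10^-6/K

0.03 x 10^-6/K


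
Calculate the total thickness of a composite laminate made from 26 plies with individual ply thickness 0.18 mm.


h = n * t_ply = 26 * 0.18 = 4.68 mm

4.68 mm


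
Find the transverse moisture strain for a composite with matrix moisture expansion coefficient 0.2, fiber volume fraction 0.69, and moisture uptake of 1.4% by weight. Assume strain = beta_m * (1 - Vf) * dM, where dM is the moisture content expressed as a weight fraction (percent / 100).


dM = 1.4/100 = 0.014
strain = beta_m * (1-Vf) * dM = 0.2 * 0.31 * 0.014 = 0.000868

0.000868


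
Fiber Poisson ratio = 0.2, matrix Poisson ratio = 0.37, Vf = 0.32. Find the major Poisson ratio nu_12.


nu_12 = nu_f*Vf + nu_m*(1-Vf) = 0.2*0.32 + 0.37*0.68 = 0.3156

0.3156


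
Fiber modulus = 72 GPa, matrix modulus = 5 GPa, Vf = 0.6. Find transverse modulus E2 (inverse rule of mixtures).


1/E2 = Vf/Ef + (1-Vf)/Em = 0.6/72 + 0.4/5
E2 = 11.32 GPa

11.32 GPa


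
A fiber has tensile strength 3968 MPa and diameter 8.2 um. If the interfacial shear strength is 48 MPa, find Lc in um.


Lc = sigma_f * d / (2 * tau_i) = 3968 * 8.2 / (2 * 48) = 338.9 um

338.9 um


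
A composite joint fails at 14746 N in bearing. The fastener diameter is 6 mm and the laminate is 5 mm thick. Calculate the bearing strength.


sigma_br = F/(d*h) = 14746/(6*5) = 491.5 MPa

491.5 MPa


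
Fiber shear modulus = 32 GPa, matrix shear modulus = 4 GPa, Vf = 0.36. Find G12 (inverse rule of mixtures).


1/G12 = Vf/Gf + (1-Vf)/Gm = 0.36/32 + 0.64/4
G12 = 5.84 GPa

5.84 GPa


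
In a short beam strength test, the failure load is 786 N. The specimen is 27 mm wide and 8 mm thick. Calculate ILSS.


ILSS = 3F/(4bh) = 3*786/(4*27*8) = 2.73 MPa

2.73 MPa


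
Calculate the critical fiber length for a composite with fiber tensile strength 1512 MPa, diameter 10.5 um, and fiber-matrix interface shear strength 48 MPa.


Lc = sigma_f * d / (2 * tau_i) = 1512 * 10.5 / (2 * 48) = 165.4 um

165.4 um


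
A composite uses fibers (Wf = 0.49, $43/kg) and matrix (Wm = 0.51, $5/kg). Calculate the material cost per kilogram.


Cost = cost_f*Wf + cost_m*Wm = 43*0.49 + 5*0.51 = $23.62/kg

$23.62/kg


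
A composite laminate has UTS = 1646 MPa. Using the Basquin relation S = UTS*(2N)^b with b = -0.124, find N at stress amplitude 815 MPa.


N = 0.5 * (S/UTS)^(1/b) = 0.5 * (815/1646)^(1/-0.124) = 144.8247 cycles

144.8247 cycles


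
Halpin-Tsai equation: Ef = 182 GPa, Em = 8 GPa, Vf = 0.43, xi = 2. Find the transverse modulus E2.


eta = (Ef/Em - 1)/(Ef/Em + xi) = (22.75 - 1)/(22.75 + 2) = 0.8788
E2 = Em*(1+xi*eta*Vf)/(1-eta*Vf) = 22.58 GPa

22.58 GPa


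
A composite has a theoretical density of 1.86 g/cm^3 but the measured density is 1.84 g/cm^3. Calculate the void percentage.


Void% = (rho_theo - rho_actual)/rho_theo * 100 = (1.86 - 1.84)/1.86 * 100 = 1.08%

1.08%


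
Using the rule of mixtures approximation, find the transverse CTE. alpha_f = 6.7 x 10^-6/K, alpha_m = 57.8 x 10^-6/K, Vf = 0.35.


alpha_2 = alpha_f*Vf + alpha_m*(1-Vf) = 6.7*0.35 + 57.8*0.65 = 39.9 x 10^-6/K

39.9 x 10^-6/K


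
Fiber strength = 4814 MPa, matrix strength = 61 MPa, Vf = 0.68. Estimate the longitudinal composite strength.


sigma_1 = sigma_f*Vf + sigma_m*(1-Vf) = 4814*0.68 + 61*0.32 = 3293.0 MPa

3293.0 MPa


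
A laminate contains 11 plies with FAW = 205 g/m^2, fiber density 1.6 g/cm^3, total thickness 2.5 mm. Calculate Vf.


Vf = n * FAW / (rho_f * h * 1000) = 11 * 205 / (1.6 * 2.5 * 1000) = 0.5638

0.5638


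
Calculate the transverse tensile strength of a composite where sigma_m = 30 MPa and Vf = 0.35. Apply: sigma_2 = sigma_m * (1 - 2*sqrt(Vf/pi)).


factor = 1 - 2*sqrt(0.35/pi) = 0.3324
sigma_2 = 30 * 0.3324 = 9.97 MPa

9.97 MPa


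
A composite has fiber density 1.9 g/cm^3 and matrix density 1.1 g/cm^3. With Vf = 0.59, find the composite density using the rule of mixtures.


rho_c = rho_f*Vf + rho_m*(1-Vf) = 1.9*0.59 + 1.1*0.41 = 1.572 g/cm^3

1.572 g/cm^3


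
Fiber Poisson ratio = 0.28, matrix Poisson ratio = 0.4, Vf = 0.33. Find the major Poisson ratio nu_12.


nu_12 = nu_f*Vf + nu_m*(1-Vf) = 0.28*0.33 + 0.4*0.67 = 0.3604

0.3604


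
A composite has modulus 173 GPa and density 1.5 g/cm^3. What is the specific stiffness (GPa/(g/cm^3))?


Specific stiffness = E/rho = 173/1.5 = 115.3 GPa/(g/cm^3)

115.3 GPa/(g/cm^3)


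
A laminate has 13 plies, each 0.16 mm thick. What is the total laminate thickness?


h = n * t_ply = 13 * 0.16 = 2.08 mm

2.08 mm


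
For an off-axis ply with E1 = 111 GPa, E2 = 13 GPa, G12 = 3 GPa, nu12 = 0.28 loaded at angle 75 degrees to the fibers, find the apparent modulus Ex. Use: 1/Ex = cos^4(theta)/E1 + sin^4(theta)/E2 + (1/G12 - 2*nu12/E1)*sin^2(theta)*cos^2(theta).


cos^4(75) = 0.004487, sin^4(75) = 0.870513, sin^2(75)*cos^2(75) = 0.0625
1/G12 - 2*nu12/E1 = 1/3 - 2*0.28/111 = 0.328288 GPa^-1
1/Ex = 0.004487/111 + 0.870513/13 + 0.328288*0.0625 = 0.087521 GPa^-1
Ex = 11.43 GPa

11.43 GPa


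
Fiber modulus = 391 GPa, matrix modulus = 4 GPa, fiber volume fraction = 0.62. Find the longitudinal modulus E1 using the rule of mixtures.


E1 = Ef*Vf + Em*(1-Vf) = 391*0.62 + 4*0.38 = 243.94 GPa

243.94 GPa


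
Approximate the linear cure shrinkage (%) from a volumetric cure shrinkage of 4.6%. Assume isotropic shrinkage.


Linear shrinkage ≈ vol_shrink/3 = 4.6/3 = 1.533%

1.533%


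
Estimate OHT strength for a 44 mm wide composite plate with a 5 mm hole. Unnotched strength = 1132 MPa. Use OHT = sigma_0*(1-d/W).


OHT = sigma_0*(1-d/W) = 1132*(1-5/44) = 1003.4 MPa

1003.4 MPa


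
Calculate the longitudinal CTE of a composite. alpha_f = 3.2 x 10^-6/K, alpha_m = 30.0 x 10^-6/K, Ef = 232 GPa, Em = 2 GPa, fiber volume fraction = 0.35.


E1 = Ef*Vf + Em*(1-Vf) = 82.5
alpha_1 = (alpha_f*Ef*Vf + alpha_m*Em*(1-Vf))/E1 = 3.62 x 10^-6/K

3.62 x 10^-6/K


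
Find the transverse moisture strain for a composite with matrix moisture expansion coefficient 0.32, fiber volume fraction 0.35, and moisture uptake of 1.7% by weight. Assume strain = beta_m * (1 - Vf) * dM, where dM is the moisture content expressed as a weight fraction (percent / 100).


dM = 1.7/100 = 0.017
strain = beta_m * (1-Vf) * dM = 0.32 * 0.65 * 0.017 = 0.003536

0.003536


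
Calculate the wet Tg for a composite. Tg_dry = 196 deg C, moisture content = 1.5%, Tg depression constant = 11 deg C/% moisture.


Tg_wet = Tg_dry - k*moisture = 196 - 11*1.5 = 179.5 deg C

179.5 deg C


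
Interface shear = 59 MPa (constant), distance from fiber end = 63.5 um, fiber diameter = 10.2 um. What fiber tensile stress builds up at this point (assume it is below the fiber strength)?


Force balance: sigma_f * (pi*d^2/4) = tau * (pi*d) * x  ->  sigma_f = 4 * tau * x / d
sigma_f = 4 * 59 * 63.5 / 10.2 = 1469.2 MPa

1469.2 MPa


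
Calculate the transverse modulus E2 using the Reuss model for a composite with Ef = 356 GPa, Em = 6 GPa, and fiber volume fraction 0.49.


1/E2 = Vf/Ef + (1-Vf)/Em = 0.49/356 + 0.51/6
E2 = 11.58 GPa

11.58 GPa


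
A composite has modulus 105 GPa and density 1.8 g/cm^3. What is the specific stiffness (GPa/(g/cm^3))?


Specific stiffness = E/rho = 105/1.8 = 58.3 GPa/(g/cm^3)

58.3 GPa/(g/cm^3)


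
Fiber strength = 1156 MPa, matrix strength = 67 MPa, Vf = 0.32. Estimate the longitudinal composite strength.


sigma_1 = sigma_f*Vf + sigma_m*(1-Vf) = 1156*0.32 + 67*0.68 = 415.5 MPa

415.5 MPa


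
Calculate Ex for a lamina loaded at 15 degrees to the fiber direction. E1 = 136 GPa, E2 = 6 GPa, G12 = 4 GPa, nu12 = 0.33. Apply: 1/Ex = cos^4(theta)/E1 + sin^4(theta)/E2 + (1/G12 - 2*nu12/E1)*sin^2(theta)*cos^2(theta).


cos^4(15) = 0.870513, sin^4(15) = 0.004487, sin^2(15)*cos^2(15) = 0.0625
1/G12 - 2*nu12/E1 = 1/4 - 2*0.33/136 = 0.245147 GPa^-1
1/Ex = 0.870513/136 + 0.004487/6 + 0.245147*0.0625 = 0.0224704 GPa^-1
Ex = 44.5 GPa

44.5 GPa


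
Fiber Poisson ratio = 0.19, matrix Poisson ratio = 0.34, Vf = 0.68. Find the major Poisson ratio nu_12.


nu_12 = nu_f*Vf + nu_m*(1-Vf) = 0.19*0.68 + 0.34*0.32 = 0.238

0.238


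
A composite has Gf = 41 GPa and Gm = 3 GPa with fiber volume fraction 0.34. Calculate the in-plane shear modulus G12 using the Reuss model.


1/G12 = Vf/Gf + (1-Vf)/Gm = 0.34/41 + 0.66/3
G12 = 4.38 GPa

4.38 GPa


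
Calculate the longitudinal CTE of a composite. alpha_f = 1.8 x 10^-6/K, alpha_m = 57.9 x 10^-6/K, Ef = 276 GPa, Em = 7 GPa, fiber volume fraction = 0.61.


E1 = Ef*Vf + Em*(1-Vf) = 171.09
alpha_1 = (alpha_f*Ef*Vf + alpha_m*Em*(1-Vf))/E1 = 2.7 x 10^-6/K

2.7 x 10^-6/K


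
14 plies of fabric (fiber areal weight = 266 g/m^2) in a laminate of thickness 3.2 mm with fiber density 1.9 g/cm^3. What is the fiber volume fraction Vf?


Vf = n * FAW / (rho_f * h * 1000) = 14 * 266 / (1.9 * 3.2 * 1000) = 0.6125

0.6125


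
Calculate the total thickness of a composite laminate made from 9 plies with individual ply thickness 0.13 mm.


h = n * t_ply = 9 * 0.13 = 1.17 mm

1.17 mm


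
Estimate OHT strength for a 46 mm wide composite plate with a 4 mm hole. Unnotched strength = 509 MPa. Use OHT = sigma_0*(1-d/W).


OHT = sigma_0*(1-d/W) = 509*(1-4/46) = 464.7 MPa

464.7 MPa


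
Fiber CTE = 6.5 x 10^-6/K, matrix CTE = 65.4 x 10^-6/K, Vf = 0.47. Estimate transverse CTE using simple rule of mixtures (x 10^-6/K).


alpha_2 = alpha_f*Vf + alpha_m*(1-Vf) = 6.5*0.47 + 65.4*0.53 = 37.7 x 10^-6/K

37.7 x 10^-6/K


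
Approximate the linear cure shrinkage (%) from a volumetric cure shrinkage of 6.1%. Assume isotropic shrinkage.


Linear shrinkage ≈ vol_shrink/3 = 6.1/3 = 2.033%

2.033%


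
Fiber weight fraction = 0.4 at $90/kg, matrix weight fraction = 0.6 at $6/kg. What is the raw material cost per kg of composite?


Cost = cost_f*Wf + cost_m*Wm = 90*0.4 + 6*0.6 = $39.6/kg

$39.6/kg


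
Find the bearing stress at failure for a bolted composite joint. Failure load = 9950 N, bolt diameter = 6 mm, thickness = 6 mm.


sigma_br = F/(d*h) = 9950/(6*6) = 276.4 MPa

276.4 MPa


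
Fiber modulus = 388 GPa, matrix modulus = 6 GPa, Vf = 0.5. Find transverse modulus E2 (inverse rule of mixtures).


1/E2 = Vf/Ef + (1-Vf)/Em = 0.5/388 + 0.5/6
E2 = 11.82 GPa

11.82 GPa


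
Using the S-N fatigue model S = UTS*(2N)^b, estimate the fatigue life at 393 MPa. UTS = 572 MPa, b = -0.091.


N = 0.5 * (S/UTS)^(1/b) = 0.5 * (393/572)^(1/-0.091) = 30.9184 cycles

30.9184 cycles


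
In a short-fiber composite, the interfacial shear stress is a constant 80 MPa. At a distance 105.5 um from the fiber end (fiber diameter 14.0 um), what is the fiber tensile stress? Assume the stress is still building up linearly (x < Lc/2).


Force balance: sigma_f * (pi*d^2/4) = tau * (pi*d) * x  ->  sigma_f = 4 * tau * x / d
sigma_f = 4 * 80 * 105.5 / 14.0 = 2411.4 MPa

2411.4 MPa


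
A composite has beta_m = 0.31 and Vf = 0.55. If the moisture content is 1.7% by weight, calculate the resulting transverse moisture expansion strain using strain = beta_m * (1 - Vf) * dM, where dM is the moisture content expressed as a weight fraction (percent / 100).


dM = 1.7/100 = 0.017
strain = beta_m * (1-Vf) * dM = 0.31 * 0.45 * 0.017 = 0.0023715

0.0023715


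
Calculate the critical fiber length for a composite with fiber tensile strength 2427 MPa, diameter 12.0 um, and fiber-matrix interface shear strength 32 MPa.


Lc = sigma_f * d / (2 * tau_i) = 2427 * 12.0 / (2 * 32) = 455.1 um

455.1 um


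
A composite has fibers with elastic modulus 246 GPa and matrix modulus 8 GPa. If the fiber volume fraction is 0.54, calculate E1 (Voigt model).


E1 = Ef*Vf + Em*(1-Vf) = 246*0.54 + 8*0.46 = 136.52 GPa

136.52 GPa


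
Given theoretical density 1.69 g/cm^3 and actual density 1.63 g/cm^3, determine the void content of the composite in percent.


Void% = (rho_theo - rho_actual)/rho_theo * 100 = (1.69 - 1.63)/1.69 * 100 = 3.55%

3.55%


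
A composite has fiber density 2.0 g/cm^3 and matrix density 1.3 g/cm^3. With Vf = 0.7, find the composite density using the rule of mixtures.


rho_c = rho_f*Vf + rho_m*(1-Vf) = 2.0*0.7 + 1.3*0.3 = 1.79 g/cm^3

1.79 g/cm^3


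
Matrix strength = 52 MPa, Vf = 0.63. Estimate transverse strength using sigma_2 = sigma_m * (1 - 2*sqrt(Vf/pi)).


factor = 1 - 2*sqrt(0.63/pi) = 0.1044
sigma_2 = 52 * 0.1044 = 5.43 MPa

5.43 MPa


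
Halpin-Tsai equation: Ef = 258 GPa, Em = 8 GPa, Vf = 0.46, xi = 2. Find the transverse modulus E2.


eta = (Ef/Em - 1)/(Ef/Em + xi) = (32.25 - 1)/(32.25 + 2) = 0.9124
E2 = Em*(1+xi*eta*Vf)/(1-eta*Vf) = 25.36 GPa

25.36 GPa


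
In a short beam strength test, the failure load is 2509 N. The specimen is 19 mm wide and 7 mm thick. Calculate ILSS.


ILSS = 3F/(4bh) = 3*2509/(4*19*7) = 14.15 MPa

14.15 MPa


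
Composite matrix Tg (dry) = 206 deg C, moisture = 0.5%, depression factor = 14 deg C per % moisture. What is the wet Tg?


Tg_wet = Tg_dry - k*moisture = 206 - 14*0.5 = 199.0 deg C

199.0 deg C


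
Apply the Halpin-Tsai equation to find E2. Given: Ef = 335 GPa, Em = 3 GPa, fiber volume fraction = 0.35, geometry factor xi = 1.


eta = (Ef/Em - 1)/(Ef/Em + xi) = (111.6667 - 1)/(111.6667 + 1) = 0.9822
E2 = Em*(1+xi*eta*Vf)/(1-eta*Vf) = 6.14 GPa

6.14 GPa


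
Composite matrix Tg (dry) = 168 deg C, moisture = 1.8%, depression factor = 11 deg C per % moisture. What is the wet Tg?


Tg_wet = Tg_dry - k*moisture = 168 - 11*1.8 = 148.2 deg C

148.2 deg C


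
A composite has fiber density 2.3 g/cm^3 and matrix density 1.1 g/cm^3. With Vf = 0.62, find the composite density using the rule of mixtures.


rho_c = rho_f*Vf + rho_m*(1-Vf) = 2.3*0.62 + 1.1*0.38 = 1.844 g/cm^3

1.844 g/cm^3


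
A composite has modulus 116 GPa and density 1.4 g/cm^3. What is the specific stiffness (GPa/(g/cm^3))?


Specific stiffness = E/rho = 116/1.4 = 82.9 GPa/(g/cm^3)

82.9 GPa/(g/cm^3)


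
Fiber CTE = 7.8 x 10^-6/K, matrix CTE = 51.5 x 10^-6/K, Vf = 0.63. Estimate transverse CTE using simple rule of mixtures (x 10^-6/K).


alpha_2 = alpha_f*Vf + alpha_m*(1-Vf) = 7.8*0.63 + 51.5*0.37 = 24.0 x 10^-6/K

24.0 x 10^-6/K


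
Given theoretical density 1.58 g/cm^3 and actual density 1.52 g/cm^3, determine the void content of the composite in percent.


Void% = (rho_theo - rho_actual)/rho_theo * 100 = (1.58 - 1.52)/1.58 * 100 = 3.8%

3.8%


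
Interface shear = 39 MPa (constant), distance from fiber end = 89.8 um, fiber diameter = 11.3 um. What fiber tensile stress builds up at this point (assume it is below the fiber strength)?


Force balance: sigma_f * (pi*d^2/4) = tau * (pi*d) * x  ->  sigma_f = 4 * tau * x / d
sigma_f = 4 * 39 * 89.8 / 11.3 = 1239.7 MPa

1239.7 MPa


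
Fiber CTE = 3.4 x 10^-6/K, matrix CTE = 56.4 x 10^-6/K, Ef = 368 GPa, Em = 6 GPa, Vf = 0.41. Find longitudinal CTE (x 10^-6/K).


E1 = Ef*Vf + Em*(1-Vf) = 154.42
alpha_1 = (alpha_f*Ef*Vf + alpha_m*Em*(1-Vf))/E1 = 4.61 x 10^-6/K

4.61 x 10^-6/K


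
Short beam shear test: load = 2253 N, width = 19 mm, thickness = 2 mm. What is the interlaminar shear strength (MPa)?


ILSS = 3F/(4bh) = 3*2253/(4*19*2) = 44.47 MPa

44.47 MPa


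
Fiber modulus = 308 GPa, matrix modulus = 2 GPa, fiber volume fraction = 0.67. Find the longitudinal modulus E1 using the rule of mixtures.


E1 = Ef*Vf + Em*(1-Vf) = 308*0.67 + 2*0.33 = 207.02 GPa

207.02 GPa


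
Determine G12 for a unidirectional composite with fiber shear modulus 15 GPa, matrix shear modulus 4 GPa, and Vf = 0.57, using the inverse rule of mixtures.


1/G12 = Vf/Gf + (1-Vf)/Gm = 0.57/15 + 0.43/4
G12 = 6.87 GPa

6.87 GPa


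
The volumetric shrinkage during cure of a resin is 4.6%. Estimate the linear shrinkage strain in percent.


Linear shrinkage ≈ vol_shrink/3 = 4.6/3 = 1.533%

1.533%


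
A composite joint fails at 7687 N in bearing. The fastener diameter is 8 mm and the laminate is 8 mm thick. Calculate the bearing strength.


sigma_br = F/(d*h) = 7687/(8*8) = 120.1 MPa

120.1 MPa


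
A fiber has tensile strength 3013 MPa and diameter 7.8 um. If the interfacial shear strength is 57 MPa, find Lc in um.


Lc = sigma_f * d / (2 * tau_i) = 3013 * 7.8 / (2 * 57) = 206.2 um

206.2 um


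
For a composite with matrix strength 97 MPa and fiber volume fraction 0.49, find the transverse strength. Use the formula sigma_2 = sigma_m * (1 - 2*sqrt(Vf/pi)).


factor = 1 - 2*sqrt(0.49/pi) = 0.2101
sigma_2 = 97 * 0.2101 = 20.38 MPa

20.38 MPa


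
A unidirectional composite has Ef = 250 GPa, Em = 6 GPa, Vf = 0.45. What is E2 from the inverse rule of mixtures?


1/E2 = Vf/Ef + (1-Vf)/Em = 0.45/250 + 0.55/6
E2 = 10.7 GPa

10.7 GPa


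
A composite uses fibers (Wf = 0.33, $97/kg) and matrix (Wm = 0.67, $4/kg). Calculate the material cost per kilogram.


Cost = cost_f*Wf + cost_m*Wm = 97*0.33 + 4*0.67 = $34.69/kg

$34.69/kg


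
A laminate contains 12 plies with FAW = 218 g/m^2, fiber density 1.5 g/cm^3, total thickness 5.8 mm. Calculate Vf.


Vf = n * FAW / (rho_f * h * 1000) = 12 * 218 / (1.5 * 5.8 * 1000) = 0.3007

0.3007


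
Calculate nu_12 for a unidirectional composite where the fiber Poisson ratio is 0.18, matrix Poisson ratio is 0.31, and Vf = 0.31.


nu_12 = nu_f*Vf + nu_m*(1-Vf) = 0.18*0.31 + 0.31*0.69 = 0.2697

0.2697


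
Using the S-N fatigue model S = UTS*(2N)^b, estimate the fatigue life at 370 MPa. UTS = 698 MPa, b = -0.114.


N = 0.5 * (S/UTS)^(1/b) = 0.5 * (370/698)^(1/-0.114) = 130.9136 cycles

130.9136 cycles


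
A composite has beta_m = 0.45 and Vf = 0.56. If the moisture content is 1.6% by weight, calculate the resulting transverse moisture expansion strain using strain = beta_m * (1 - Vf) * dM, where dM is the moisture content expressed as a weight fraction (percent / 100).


dM = 1.6/100 = 0.016
strain = beta_m * (1-Vf) * dM = 0.45 * 0.44 * 0.016 = 0.003168

0.003168


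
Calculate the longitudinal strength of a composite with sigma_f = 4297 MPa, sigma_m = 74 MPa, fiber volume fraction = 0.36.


sigma_1 = sigma_f*Vf + sigma_m*(1-Vf) = 4297*0.36 + 74*0.64 = 1594.3 MPa

1594.3 MPa


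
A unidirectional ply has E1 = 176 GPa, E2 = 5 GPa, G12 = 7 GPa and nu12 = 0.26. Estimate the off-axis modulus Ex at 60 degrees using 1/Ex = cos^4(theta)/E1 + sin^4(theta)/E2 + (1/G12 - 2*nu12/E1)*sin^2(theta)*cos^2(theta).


cos^4(60) = 0.0625, sin^4(60) = 0.5625, sin^2(60)*cos^2(60) = 0.1875
1/G12 - 2*nu12/E1 = 1/7 - 2*0.26/176 = 0.139903 GPa^-1
1/Ex = 0.0625/176 + 0.5625/5 + 0.139903*0.1875 = 0.1390869 GPa^-1
Ex = 7.19 GPa

7.19 GPa


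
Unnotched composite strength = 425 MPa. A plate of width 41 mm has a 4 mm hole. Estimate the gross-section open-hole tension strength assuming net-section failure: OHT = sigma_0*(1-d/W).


OHT = sigma_0*(1-d/W) = 425*(1-4/41) = 383.5 MPa

383.5 MPa


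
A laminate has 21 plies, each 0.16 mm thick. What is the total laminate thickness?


h = n * t_ply = 21 * 0.16 = 3.36 mm

3.36 mm


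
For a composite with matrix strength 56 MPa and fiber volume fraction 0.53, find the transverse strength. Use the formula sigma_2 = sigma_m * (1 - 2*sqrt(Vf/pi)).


factor = 1 - 2*sqrt(0.53/pi) = 0.1785
sigma_2 = 56 * 0.1785 = 10.0 MPa

10.0 MPa


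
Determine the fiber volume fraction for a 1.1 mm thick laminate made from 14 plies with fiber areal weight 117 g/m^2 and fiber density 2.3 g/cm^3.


Vf = n * FAW / (rho_f * h * 1000) = 14 * 117 / (2.3 * 1.1 * 1000) = 0.6474

0.6474


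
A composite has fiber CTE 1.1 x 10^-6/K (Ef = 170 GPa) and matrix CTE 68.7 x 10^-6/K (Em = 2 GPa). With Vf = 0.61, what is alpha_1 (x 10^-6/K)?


E1 = Ef*Vf + Em*(1-Vf) = 104.48
alpha_1 = (alpha_f*Ef*Vf + alpha_m*Em*(1-Vf))/E1 = 1.6 x 10^-6/K

1.6 x 10^-6/K


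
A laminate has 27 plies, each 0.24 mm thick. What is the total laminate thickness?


h = n * t_ply = 27 * 0.24 = 6.48 mm

6.48 mm


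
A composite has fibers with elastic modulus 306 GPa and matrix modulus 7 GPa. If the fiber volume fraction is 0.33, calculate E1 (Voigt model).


E1 = Ef*Vf + Em*(1-Vf) = 306*0.33 + 7*0.67 = 105.67 GPa

105.67 GPa


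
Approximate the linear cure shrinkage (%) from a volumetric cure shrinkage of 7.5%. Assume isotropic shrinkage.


Linear shrinkage ≈ vol_shrink/3 = 7.5/3 = 2.5%

2.5%


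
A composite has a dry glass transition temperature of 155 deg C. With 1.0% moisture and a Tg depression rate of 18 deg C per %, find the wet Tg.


Tg_wet = Tg_dry - k*moisture = 155 - 18*1.0 = 137.0 deg C

137.0 deg C


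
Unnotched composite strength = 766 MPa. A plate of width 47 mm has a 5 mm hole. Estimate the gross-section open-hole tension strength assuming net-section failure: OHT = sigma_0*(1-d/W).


OHT = sigma_0*(1-d/W) = 766*(1-5/47) = 684.5 MPa

684.5 MPa


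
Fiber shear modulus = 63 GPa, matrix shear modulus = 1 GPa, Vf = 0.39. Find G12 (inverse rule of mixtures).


1/G12 = Vf/Gf + (1-Vf)/Gm = 0.39/63 + 0.61/1
G12 = 1.62 GPa

1.62 GPa


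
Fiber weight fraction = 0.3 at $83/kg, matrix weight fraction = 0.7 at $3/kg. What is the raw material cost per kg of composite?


Cost = cost_f*Wf + cost_m*Wm = 83*0.3 + 3*0.7 = $27.0/kg

$27.0/kg


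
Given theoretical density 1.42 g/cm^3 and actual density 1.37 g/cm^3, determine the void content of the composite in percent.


Void% = (rho_theo - rho_actual)/rho_theo * 100 = (1.42 - 1.37)/1.42 * 100 = 3.52%

3.52%


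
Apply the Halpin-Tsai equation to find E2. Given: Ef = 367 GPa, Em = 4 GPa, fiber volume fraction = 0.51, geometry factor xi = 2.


eta = (Ef/Em - 1)/(Ef/Em + xi) = (91.75 - 1)/(91.75 + 2) = 0.968
E2 = Em*(1+xi*eta*Vf)/(1-eta*Vf) = 15.7 GPa

15.7 GPa
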